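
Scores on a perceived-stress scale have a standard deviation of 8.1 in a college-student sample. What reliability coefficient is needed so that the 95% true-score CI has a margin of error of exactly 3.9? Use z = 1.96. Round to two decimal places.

0.94

Required SEM = 3.9 / 1.96 ≈ 1.990
r = 1 − (SEM / SD)² = 1 − (1.990 / 8.1)² ≈ 1 − 0.060 ≈ 0.940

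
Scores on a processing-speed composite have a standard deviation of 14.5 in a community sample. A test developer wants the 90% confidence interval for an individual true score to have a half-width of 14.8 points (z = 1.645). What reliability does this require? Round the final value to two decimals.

SEM needed = half-width / z = 14.8/1.645 ≈ 8.9970
r = 1 − (8.9970/14.5)² ≈ 1 − 0.3850 ≈ 0.6150

0.62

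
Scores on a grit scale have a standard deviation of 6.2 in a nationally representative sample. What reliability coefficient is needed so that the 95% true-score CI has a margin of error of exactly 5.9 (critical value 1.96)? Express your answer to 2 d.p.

Required SEM = 5.9 / 1.96 ≈ 3.010
Required reliability = 1 − (SEM/SD)² = 1 − 0.236 ≈ 0.764

0.76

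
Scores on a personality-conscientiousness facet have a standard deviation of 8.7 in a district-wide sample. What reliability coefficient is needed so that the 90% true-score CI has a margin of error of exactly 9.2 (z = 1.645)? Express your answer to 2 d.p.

SEM needed = half-width / z = 9.2/1.645 ≃ 5.593
r = 1 − (5.593/8.7)² ≃ 1 − 0.413 ≃ 0.587

0.59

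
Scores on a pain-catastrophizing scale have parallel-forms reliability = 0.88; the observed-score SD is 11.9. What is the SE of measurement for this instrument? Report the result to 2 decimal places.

4.12

SEM = 11.90000 · √(1 − 0.88000) = 11.90000 · √0.12000 ≃ 11.90000 · 0.34641 ≃ 4.12228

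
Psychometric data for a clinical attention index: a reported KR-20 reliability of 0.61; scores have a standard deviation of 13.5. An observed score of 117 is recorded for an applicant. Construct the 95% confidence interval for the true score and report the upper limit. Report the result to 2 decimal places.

133.52

SEM = 13.5000 × √(1 − 0.6100) = 13.5000 × √0.3900 ≃ 13.5000 × 0.6245 ≃ 8.4307
Margin = 1.96 × 8.4307 ≃ 16.5243
Upper bound: 117 + 16.5243 = 133.5243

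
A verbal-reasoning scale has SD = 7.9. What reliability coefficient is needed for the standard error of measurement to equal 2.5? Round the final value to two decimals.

r = 1 − (SEM / SD)² = 1 − (2.500 / 7.9)² ≈ 1 − 0.100 ≈ 0.900

0.90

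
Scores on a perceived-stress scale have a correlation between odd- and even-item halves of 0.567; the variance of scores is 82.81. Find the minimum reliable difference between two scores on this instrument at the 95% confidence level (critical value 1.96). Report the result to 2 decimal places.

σ = 82.81^(1/2) = 9.100
Full-length reliability (Spearman-Brown) = 2(0.567)/(1+0.567) ≈ 0.724
The standard error of measurement is 9.100*√(1 − 0.724) ≈ 9.100*0.526 ≈ 4.784.
SE_diff = SEM * √2 ≈ 4.784 * 1.414 ≈ 6.765
Smallest detectable difference = 1.96*6.765 ≈ 13.259

13.26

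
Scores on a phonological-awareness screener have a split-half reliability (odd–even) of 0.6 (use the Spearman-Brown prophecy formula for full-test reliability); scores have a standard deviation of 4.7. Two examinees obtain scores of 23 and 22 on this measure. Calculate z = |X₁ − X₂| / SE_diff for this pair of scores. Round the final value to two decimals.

r_full = 2·0.6 / (1 + 0.6) ≃ 0.750
SEM = 4.700×√(1 − 0.750) ≃ 2.350
SE_diff = √2 × SEM ≃ 3.323
z = 1 / 3.323 ≃ 0.301

0.30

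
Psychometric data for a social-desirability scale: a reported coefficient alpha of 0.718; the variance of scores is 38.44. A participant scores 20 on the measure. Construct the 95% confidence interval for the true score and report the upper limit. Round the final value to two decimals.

SD = √38.44 ≈ 6.2000
SEM = 6.2000 * √(1 − 0.7180) = 6.2000 * √0.2820 ≈ 6.2000 * 0.5310 ≈ 3.2924
1.96 * SEM ≈ 6.4532
Upper limit = 20 + 6.4532 ≈ 26.4532

26.45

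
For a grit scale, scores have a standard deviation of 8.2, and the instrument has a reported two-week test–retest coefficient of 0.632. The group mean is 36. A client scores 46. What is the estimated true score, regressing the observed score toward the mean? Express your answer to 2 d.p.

Estimated true score = 0.63200·46 + (1 − 0.63200)·36 ≈ 42.32000

42.32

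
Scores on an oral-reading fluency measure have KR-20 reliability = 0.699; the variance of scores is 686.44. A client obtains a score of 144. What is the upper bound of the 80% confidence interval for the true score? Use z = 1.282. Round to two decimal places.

162.43

σ = 686.44^(1/2) = 26.200
SEM = 26.200 * √(1 − 0.699) = 26.200 * √0.301 ≈ 26.200 * 0.549 ≈ 14.374
Half-width = 1.282*14.374 ≈ 18.428
Upper limit = 144 + 18.428 ≈ 162.428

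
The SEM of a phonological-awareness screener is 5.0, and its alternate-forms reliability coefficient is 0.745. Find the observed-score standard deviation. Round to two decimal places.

SD = 5.0 / √(1 − 0.745) ≈ 9.901

9.90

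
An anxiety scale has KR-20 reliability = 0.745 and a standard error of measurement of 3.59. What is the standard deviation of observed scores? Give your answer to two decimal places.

7.11

SD = SEM / √(1 − r) = 3.59 / √0.255 ≈ 3.59 / 0.505 ≈ 7.109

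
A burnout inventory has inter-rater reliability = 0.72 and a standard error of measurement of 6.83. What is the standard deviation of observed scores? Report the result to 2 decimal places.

12.91

SD = SEM / √(1 − r) = 6.83 / √0.2800 ≈ 6.83 / 0.5292 ≈ 12.9075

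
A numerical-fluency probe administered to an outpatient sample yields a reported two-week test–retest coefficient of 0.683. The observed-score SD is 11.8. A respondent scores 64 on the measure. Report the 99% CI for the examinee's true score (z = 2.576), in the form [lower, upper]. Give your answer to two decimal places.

SEM = 11.8000*√(1 − 0.6830) ≃ 6.6437
Margin = 2.576 * 6.6437 ≃ 17.1142
Interval: (46.8858, 81.1142)

[46.89, 81.11]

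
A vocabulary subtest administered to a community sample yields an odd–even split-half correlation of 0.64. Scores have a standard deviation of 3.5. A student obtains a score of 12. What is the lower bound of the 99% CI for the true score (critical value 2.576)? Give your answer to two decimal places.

Full-length reliability (Spearman-Brown) = 2(0.64)/(1+0.64) ≈ 0.780
SEM = 3.500 * √(1 − 0.780) = 3.500 * √0.220 ≈ 3.500 * 0.469 ≈ 1.640
Margin = 2.576 * 1.640 ≈ 4.224
Lower limit = 12 − 4.224 ≈ 7.776

7.78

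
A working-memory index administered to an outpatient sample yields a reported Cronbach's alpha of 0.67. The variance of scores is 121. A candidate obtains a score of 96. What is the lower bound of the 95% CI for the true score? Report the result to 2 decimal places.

SD = √121 ≈ 11.00000
SEM = 11.00000*√(1 − 0.67000) ≈ 6.31902
1.96 * SEM ≈ 12.38528
Lower limit = 96 − 12.38528 ≈ 83.61472

83.61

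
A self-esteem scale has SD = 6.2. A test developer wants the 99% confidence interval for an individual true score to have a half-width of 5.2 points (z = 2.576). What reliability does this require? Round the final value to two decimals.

SEM needed = half-width / z = 5.2/2.576 ≈ 2.019
r = 1 − (SEM / SD)² = 1 − (2.019 / 6.2)² ≈ 1 − 0.106 ≈ 0.894

0.89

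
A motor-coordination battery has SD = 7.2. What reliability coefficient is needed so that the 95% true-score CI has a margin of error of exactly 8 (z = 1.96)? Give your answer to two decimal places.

Required SEM = 8 / 1.96 ≈ 4.0816
Required reliability = 1 − (SEM/SD)² = 1 − 0.3214 ≈ 0.6786

0.68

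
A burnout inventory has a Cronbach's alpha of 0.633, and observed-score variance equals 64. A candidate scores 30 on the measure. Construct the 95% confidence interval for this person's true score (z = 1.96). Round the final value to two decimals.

[20.50, 39.50]

SD = √64 = 8.000
SEM = 8.000·√(1 − 0.633) ≈ 4.846
Margin = 1.96 · 4.846 ≈ 9.499
95% CI: 30 ± 9.499 = [20.501, 39.499]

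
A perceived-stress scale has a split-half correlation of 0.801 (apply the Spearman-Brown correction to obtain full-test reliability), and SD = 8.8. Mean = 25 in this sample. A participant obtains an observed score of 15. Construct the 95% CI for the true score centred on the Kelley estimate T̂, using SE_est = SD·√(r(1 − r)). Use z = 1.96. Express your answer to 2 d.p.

[10.70, 21.51]

r_full = 2·0.801 / (1 + 0.801) ≈ 0.8895
T̂ = 0.8895(15) + 0.1105(25) ≈ 16.1049
SE_est = SD · √(r(1 − r)) = 8.8000 · √0.0983 ≈ 8.8000 · 0.3135 ≈ 2.7588
CI = 16.1049 ± 1.96 · 2.7588 → [10.6976, 21.5123]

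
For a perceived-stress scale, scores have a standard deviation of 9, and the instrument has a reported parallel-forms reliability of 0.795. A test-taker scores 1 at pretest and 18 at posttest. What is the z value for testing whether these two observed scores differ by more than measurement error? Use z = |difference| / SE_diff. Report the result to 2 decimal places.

2.95

The standard error of measurement is 9.000*√(1 − 0.795) ≃ 9.000*0.453 ≃ 4.075.
SE_diff = √2 * SEM ≃ 5.763
z = 17 / 5.763 ≃ 2.950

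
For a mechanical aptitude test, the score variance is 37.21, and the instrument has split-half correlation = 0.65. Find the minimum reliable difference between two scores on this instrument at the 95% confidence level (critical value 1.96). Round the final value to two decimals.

SD = √37.21 = 6.1000
Spearman-Brown: r = 2(0.65) / (1 + 0.65) = 1.3000 / 1.6500 ≈ 0.7879
SEM = 6.1000 × √(1 − 0.7879) = 6.1000 × √0.2121 ≈ 6.1000 × 0.4606 ≈ 2.8095
Standard error of the difference = 2.8095·√2 ≈ 3.9732
Minimum reliable difference = 1.96 × SE_diff ≈ 1.96 × 3.9732 ≈ 7.7874

7.79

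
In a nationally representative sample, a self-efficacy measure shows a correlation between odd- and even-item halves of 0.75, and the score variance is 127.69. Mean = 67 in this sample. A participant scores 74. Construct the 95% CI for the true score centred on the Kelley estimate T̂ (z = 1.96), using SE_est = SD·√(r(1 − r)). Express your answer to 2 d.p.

σ = 127.69^(1/2) = 11.30000
r_full = 2·0.75 / (1 + 0.75) ≃ 0.85714
T̂ = r·X + (1 − r)·M = 0.85714·74 + 0.14286·67 ≃ 63.42857 + 9.57143 ≃ 73.00000
SE_est = SD · √(r(1 − r)) = 11.30000 · √0.12245 ≃ 11.30000 · 0.34993 ≃ 3.95418
CI = 73.00000 ± 1.96 · 3.95418 → [65.24981, 80.75019]

[65.25, 80.75]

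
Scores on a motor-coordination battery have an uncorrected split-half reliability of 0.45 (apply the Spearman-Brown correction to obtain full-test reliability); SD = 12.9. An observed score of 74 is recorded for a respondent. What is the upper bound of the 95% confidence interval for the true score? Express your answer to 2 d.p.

89.57

Spearman-Brown: r = 2(0.45) / (1 + 0.45) = 0.9000 / 1.4500 ≈ 0.6207
SEM = 12.9000 * √(1 − 0.6207) = 12.9000 * √0.3793 ≈ 12.9000 * 0.6159 ≈ 7.9449
Half-width = 1.96*7.9449 ≈ 15.5720
Upper bound: 74 + 15.5720 = 89.5720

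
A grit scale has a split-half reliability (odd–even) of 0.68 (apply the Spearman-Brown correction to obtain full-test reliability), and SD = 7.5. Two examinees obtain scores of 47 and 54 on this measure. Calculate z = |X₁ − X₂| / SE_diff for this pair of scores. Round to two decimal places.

Full-length reliability (Spearman-Brown) = 2(0.68)/(1+0.68) ≈ 0.810
SEM = 7.500 · √(1 − 0.810) = 7.500 · √0.190 ≈ 7.500 · 0.436 ≈ 3.273
Standard error of the difference = 3.273·√2 ≈ 4.629
z = 7 / 4.629 ≈ 1.512

1.51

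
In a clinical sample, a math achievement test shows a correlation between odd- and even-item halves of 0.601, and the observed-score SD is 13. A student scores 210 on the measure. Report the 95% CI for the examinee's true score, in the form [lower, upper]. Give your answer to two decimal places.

[197.28, 222.72]

Full-length reliability (Spearman-Brown) = 2(0.601)/(1+0.601) ≈ 0.751
SEM = 13.000 * √(1 − 0.751) = 13.000 * √0.249 ≈ 13.000 * 0.499 ≈ 6.490
Margin = 1.96 * 6.490 ≈ 12.720
Interval: (197.280, 222.720)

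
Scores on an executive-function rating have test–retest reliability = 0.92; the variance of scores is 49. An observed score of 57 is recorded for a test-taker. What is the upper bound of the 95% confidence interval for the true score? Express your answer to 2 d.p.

σ = 49^(1/2) = 7.0000
SEM = 7.0000 · √(1 − 0.9200) = 7.0000 · √0.0800 ≈ 7.0000 · 0.2828 ≈ 1.9799
Half-width = 1.96·1.9799 ≈ 3.8806
Upper limit = 57 + 3.8806 ≈ 60.8806

60.88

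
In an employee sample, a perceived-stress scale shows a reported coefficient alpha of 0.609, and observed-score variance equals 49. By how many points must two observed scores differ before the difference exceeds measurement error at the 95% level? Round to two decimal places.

SD = √49 ≈ 7.000
SEM = 7.000 · √(1 − 0.609) = 7.000 · √0.391 ≈ 7.000 · 0.625 ≈ 4.377
SE_diff = √2 · SEM ≈ 6.190
Smallest detectable difference = 1.96·6.190 ≈ 12.133

12.13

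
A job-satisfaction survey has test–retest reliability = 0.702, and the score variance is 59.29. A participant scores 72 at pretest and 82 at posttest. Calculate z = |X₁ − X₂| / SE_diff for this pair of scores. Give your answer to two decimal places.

1.68

SD = √59.29 = 7.700
SEM = 7.700 · √(1 − 0.702) = 7.700 · √0.298 ≃ 7.700 · 0.546 ≃ 4.203
SE_diff = √2 · SEM ≃ 5.944
z = |72 − 82| / 5.944 = 10 / 5.944 ≃ 1.682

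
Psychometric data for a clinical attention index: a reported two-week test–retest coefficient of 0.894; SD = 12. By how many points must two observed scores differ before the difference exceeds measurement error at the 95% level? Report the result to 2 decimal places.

SEM = 12.0000 * √(1 − 0.8940) = 12.0000 * √0.1060 ≈ 12.0000 * 0.3256 ≈ 3.9069
SE_diff = √2 * SEM ≈ 5.5252
Minimum reliable difference = 1.96 * SE_diff ≈ 1.96 * 5.5252 ≈ 10.8294

10.83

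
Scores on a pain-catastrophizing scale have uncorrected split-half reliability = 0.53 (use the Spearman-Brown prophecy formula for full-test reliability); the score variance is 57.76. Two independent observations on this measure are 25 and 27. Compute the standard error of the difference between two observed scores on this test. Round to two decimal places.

5.96

SD = √57.76 = 7.600
Spearman-Brown: r = 2(0.53) / (1 + 0.53) = 1.060 / 1.530 ≈ 0.693
SEM = 7.600 × √(1 − 0.693) = 7.600 × √0.307 ≈ 7.600 × 0.554 ≈ 4.212
SE_diff = √2 × SEM ≈ 5.957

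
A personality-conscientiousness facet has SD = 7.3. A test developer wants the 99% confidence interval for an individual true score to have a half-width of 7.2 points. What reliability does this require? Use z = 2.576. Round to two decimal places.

0.85

SEM needed = half-width / z = 7.2/2.576 ≈ 2.795
r = 1 − (SEM / SD)² = 1 − (2.795 / 7.3)² ≈ 1 − 0.147 ≈ 0.853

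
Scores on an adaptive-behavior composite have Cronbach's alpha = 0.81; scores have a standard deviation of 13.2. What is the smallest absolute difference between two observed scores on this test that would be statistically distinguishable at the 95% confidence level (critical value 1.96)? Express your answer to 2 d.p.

SEM = 13.2000 · √(1 − 0.8100) = 13.2000 · √0.1900 ≃ 13.2000 · 0.4359 ≃ 5.7537
SE_diff = SEM · √2 ≃ 5.7537 · 1.4142 ≃ 8.1370
Smallest detectable difference = 1.96·8.1370 ≃ 15.9486

15.95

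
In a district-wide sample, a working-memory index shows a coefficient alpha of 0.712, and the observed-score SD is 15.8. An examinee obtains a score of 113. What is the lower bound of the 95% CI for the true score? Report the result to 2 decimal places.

SEM = 15.800*√(1 − 0.712) ≈ 8.479
Margin = 1.96 * 8.479 ≈ 16.619
Lower bound: 113 − 16.619 = 96.381

96.38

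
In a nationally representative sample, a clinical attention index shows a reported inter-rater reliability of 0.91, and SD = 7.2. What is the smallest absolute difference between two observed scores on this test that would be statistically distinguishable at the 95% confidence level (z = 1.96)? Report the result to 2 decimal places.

SEM = 7.2000·√(1 − 0.9100) ≈ 2.1600
Standard error of the difference = 2.1600·√2 ≈ 3.0547
Minimum reliable difference = 1.96 · SE_diff ≈ 1.96 · 3.0547 ≈ 5.9872

5.99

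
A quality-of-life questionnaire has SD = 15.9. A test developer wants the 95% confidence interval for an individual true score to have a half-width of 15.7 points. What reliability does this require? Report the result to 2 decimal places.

SEM needed = half-width / z = 15.7/1.96 ≈ 8.0102
Required reliability = 1 − (SEM/SD)² = 1 − 0.2538 ≈ 0.7462

0.75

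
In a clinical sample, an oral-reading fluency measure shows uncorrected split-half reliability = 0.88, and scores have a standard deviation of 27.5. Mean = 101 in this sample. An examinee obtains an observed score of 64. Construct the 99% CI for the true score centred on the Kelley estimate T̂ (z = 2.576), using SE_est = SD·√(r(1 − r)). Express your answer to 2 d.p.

Spearman-Brown: r = 2(0.88) / (1 + 0.88) = 1.7600 / 1.8800 ≈ 0.9362
T̂ = r·X + (1 − r)·M = 0.9362×64 + 0.0638×101 ≈ 59.9149 + 6.4468 ≈ 66.3617
SE_est = 27.5000×√(0.9362×0.0638) ≈ 6.7224
99% CI: 66.3617 ± 17.3168 ≈ (49.0449, 83.6785)

[49.04, 83.68]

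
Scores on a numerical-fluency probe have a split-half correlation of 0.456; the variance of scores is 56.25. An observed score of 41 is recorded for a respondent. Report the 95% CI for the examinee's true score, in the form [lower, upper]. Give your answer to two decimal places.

SD = √56.25 = 7.5000
Full-length reliability (Spearman-Brown) = 2(0.456)/(1+0.456) ≃ 0.6264
SEM = 7.5000×√(1 − 0.6264) ≃ 4.5844
1.96 × SEM ≃ 8.9854
Interval: (32.0146, 49.9854)

[32.01, 49.99]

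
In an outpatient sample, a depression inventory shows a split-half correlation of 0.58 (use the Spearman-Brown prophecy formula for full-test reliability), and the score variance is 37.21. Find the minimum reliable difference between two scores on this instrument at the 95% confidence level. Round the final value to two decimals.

SD = √37.21 ≈ 6.1000
r_full = 2·0.58 / (1 + 0.58) ≈ 0.7342
SEM = 6.1000×√(1 − 0.7342) ≈ 3.1450
Standard error of the difference = 3.1450·√2 ≈ 4.4478
Smallest detectable difference = 1.96×4.4478 ≈ 8.7176

8.72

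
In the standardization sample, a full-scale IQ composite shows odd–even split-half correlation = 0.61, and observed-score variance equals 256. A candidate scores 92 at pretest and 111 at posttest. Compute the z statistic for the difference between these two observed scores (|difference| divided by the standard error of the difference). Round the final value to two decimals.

SD = √256 ≈ 16.00000
r_full = 2·0.61 / (1 + 0.61) ≈ 0.75776
SEM = 16.00000 * √(1 − 0.75776) = 16.00000 * √0.24224 ≈ 16.00000 * 0.49217 ≈ 7.87480
Standard error of the difference = 7.87480·√2 ≈ 11.13664
z = |92 − 111| / 11.13664 = 19 / 11.13664 ≈ 1.70608

1.71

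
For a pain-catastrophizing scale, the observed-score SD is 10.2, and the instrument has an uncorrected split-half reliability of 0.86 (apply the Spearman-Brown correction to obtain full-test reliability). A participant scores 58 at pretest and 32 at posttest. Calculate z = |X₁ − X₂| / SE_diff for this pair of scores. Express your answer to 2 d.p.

6.57

Spearman-Brown: r = 2(0.86) / (1 + 0.86) = 1.720 / 1.860 ≈ 0.925
SEM = 10.200 * √(1 − 0.925) = 10.200 * √0.075 ≈ 10.200 * 0.274 ≈ 2.798
Standard error of the difference = 2.798·√2 ≈ 3.958
z = |58 − 32| / 3.958 = 26 / 3.958 ≈ 6.570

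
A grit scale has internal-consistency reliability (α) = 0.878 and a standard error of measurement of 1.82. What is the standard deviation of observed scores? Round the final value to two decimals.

5.21

σ = SEM·(1 − r)^(−1/2) ≈ 1.82*2.8630 ≈ 5.2106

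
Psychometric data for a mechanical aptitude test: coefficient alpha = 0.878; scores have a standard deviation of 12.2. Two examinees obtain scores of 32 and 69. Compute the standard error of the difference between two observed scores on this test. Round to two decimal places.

6.03

The standard error of measurement is 12.2000·√(1 − 0.8780) ≈ 12.2000·0.3493 ≈ 4.2613.
SE_diff = SEM · √2 ≈ 4.2613 · 1.4142 ≈ 6.0264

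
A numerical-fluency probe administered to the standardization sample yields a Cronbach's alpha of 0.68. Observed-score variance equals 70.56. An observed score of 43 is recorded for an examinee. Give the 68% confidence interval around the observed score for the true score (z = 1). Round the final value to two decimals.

[38.25, 47.75]

SD = √70.56 ≈ 8.4000
SEM = 8.4000 · √(1 − 0.6800) = 8.4000 · √0.3200 ≈ 8.4000 · 0.5657 ≈ 4.7518
1 · SEM ≈ 4.7518
68% CI: 43 ± 4.7518 = [38.2482, 47.7518]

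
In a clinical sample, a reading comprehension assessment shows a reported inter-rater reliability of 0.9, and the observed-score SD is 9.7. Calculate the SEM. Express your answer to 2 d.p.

The standard error of measurement is 9.7000·√(1 − 0.9000) ≈ 9.7000·0.3162 ≈ 3.0674.

3.07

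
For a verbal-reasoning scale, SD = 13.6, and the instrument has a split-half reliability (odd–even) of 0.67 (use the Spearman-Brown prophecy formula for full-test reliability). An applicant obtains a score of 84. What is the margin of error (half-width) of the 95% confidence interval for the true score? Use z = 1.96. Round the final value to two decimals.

11.85

r_full = 2·0.67 / (1 + 0.67) ≈ 0.802
SEM = 13.600×√(1 − 0.802) ≈ 6.046
Margin = 1.96 × 6.046 ≈ 11.849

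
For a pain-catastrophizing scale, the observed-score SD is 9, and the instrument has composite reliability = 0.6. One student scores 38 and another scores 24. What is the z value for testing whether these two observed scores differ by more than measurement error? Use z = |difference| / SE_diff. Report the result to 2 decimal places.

SEM = 9.0000·√(1 − 0.6000) ≈ 5.6921
SE_diff = √2 · SEM ≈ 8.0498
z = 14 / 8.0498 ≈ 1.7392

1.74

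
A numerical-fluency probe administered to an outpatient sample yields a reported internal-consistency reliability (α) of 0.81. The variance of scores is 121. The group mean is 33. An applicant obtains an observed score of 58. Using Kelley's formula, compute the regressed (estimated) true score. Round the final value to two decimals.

Estimated true score = 0.810*58 + (1 − 0.810)*33 ≈ 53.250

53.25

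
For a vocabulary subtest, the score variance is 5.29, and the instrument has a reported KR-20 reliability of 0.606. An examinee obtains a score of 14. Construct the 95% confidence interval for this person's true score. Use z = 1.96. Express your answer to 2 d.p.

[11.17, 16.83]

σ = 5.29^(1/2) = 2.300
SEM = 2.300*√(1 − 0.606) ≈ 1.444
Half-width = 1.96*1.444 ≈ 2.830
Interval: (11.170, 16.830)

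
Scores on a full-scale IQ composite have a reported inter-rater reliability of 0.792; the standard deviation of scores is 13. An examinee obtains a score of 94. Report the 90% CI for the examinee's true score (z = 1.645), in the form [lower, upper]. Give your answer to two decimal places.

SEM = 13.000*√(1 − 0.792) ≈ 5.929
Half-width = 1.645*5.929 ≈ 9.753
CI = 94 ± 9.753 → [84.247, 103.753]

[84.25, 103.75]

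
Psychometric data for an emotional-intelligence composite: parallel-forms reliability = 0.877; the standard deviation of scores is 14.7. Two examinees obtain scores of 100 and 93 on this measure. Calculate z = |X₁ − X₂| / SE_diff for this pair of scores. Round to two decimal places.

0.96

The standard error of measurement is 14.700·√(1 − 0.877) ≃ 14.700·0.351 ≃ 5.155.
SE_diff = SEM · √2 ≃ 5.155 · 1.414 ≃ 7.291
z = |100 − 93| / 7.291 = 7 / 7.291 ≃ 0.960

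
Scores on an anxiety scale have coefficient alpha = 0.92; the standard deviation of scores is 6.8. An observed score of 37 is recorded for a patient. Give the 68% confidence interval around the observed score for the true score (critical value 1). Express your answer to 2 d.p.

The standard error of measurement is 6.80000×√(1 − 0.92000) ≈ 6.80000×0.28284 ≈ 1.92333.
1 × SEM ≈ 1.92333
Interval: (35.07667, 38.92333)

[35.08, 38.92]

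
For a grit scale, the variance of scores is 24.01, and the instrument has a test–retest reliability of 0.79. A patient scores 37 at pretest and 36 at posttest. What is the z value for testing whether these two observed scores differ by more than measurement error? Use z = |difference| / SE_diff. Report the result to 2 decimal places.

SD = √24.01 = 4.9000
SEM = 4.9000 * √(1 − 0.7900) = 4.9000 * √0.2100 ≈ 4.9000 * 0.4583 ≈ 2.2455
SE_diff = SEM * √2 ≈ 2.2455 * 1.4142 ≈ 3.1756
z = |37 − 36| / 3.1756 = 1 / 3.1756 ≈ 0.3149

0.31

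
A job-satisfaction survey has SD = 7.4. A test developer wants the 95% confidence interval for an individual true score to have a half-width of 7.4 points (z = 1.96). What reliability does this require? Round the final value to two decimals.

0.74

Required SEM = 7.4 / 1.96 ≃ 3.77551
r = 1 − (3.77551/7.4)² ≃ 1 − 0.26031 ≃ 0.73969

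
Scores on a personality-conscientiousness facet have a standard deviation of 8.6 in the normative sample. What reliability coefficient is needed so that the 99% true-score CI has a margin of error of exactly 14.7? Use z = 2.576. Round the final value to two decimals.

0.56

Required SEM = 14.7 / 2.576 ≃ 5.7065
r = 1 − (SEM / SD)² = 1 − (5.7065 / 8.6)² ≃ 1 − 0.4403 ≃ 0.5597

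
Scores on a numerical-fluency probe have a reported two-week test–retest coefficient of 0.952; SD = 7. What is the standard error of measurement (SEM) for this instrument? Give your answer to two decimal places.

1.53

SEM = 7.0000×√(1 − 0.9520) ≈ 1.5336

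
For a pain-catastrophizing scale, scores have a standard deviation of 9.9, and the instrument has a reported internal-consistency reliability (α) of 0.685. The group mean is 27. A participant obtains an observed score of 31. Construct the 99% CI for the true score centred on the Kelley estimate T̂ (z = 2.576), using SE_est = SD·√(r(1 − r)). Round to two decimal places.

[17.89, 41.59]

Estimated true score = 0.685×31 + (1 − 0.685)×27 ≈ 29.740
SE_est = SD × √(r(1 − r)) = 9.900 × √0.216 ≈ 9.900 × 0.465 ≈ 4.599
CI = 29.740 ± 2.576 × 4.599 → [17.894, 41.586]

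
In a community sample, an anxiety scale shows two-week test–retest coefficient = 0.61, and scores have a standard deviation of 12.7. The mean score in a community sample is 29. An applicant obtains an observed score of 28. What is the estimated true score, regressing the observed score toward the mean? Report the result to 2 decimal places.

28.39

Estimated true score = 0.6100×28 + (1 − 0.6100)×29 ≃ 28.3900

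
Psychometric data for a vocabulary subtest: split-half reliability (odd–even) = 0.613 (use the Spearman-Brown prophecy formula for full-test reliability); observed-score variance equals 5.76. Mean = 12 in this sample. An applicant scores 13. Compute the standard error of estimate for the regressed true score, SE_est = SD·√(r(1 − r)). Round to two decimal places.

1.02

σ = 5.76^(1/2) = 2.4000
r_full = 2·0.613 / (1 + 0.613) ≈ 0.7601
SE_est = SD * √(r(1 − r)) = 2.4000 * √0.1824 ≈ 2.4000 * 0.4270 ≈ 1.0249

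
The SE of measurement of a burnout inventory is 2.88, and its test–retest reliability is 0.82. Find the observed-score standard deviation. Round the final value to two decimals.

6.79

SD = 2.88 / √(1 − 0.82) ≈ 6.7882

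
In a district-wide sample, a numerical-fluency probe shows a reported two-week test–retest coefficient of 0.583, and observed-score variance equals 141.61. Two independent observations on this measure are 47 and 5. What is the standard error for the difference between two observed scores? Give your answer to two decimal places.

SD = √141.61 ≈ 11.9000
The standard error of measurement is 11.9000*√(1 − 0.5830) ≈ 11.9000*0.6458 ≈ 7.6845.
SE_diff = SEM * √2 ≈ 7.6845 * 1.4142 ≈ 10.8675

10.87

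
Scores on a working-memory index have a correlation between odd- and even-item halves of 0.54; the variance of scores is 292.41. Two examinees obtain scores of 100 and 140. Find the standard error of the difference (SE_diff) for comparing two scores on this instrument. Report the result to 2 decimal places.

SD = √292.41 ≈ 17.1000
r_full = 2·0.54 / (1 + 0.54) ≈ 0.7013
SEM = 17.1000 · √(1 − 0.7013) = 17.1000 · √0.2987 ≈ 17.1000 · 0.5465 ≈ 9.3458
Standard error of the difference = 9.3458·√2 ≈ 13.2169

13.22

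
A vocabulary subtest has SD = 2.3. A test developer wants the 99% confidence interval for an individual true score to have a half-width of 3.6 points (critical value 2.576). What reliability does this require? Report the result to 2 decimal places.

Required SEM = 3.6 / 2.576 ≈ 1.3975
Required reliability = 1 − (SEM/SD)² = 1 − 0.3692 ≈ 0.6308

0.63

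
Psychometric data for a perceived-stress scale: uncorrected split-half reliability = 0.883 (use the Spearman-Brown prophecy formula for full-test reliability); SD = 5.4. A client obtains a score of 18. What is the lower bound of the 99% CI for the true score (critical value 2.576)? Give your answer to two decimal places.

14.53

Spearman-Brown: r = 2(0.883) / (1 + 0.883) = 1.7660 / 1.8830 ≃ 0.9379
The standard error of measurement is 5.4000·√(1 − 0.9379) ≃ 5.4000·0.2493 ≃ 1.3461.
Half-width = 2.576·1.3461 ≃ 3.4674
Lower bound: 18 − 3.4674 = 14.5326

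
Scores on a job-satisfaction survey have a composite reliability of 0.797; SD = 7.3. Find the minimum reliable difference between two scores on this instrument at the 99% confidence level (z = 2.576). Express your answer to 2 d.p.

11.98

The standard error of measurement is 7.3000*√(1 − 0.7970) ≈ 7.3000*0.4506 ≈ 3.2891.
SE_diff = SEM * √2 ≈ 3.2891 * 1.4142 ≈ 4.6514
Minimum reliable difference = 2.576 * SE_diff ≈ 2.576 * 4.6514 ≈ 11.9821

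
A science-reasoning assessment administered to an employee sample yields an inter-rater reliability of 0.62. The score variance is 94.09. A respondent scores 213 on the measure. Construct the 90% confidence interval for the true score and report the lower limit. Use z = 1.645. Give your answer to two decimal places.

SD = √94.09 ≈ 9.70000
SEM = 9.70000 * √(1 − 0.62000) = 9.70000 * √0.38000 ≈ 9.70000 * 0.61644 ≈ 5.97948
1.645 * SEM ≈ 9.83625
Lower limit = 213 − 9.83625 ≈ 203.16375

203.16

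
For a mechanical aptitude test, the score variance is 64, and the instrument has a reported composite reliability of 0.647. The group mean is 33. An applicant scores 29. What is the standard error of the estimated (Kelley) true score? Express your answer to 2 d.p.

3.82

SD = √64 ≈ 8.000
SE_est = SD · √(r(1 − r)) = 8.000 · √0.228 ≈ 8.000 · 0.478 ≈ 3.823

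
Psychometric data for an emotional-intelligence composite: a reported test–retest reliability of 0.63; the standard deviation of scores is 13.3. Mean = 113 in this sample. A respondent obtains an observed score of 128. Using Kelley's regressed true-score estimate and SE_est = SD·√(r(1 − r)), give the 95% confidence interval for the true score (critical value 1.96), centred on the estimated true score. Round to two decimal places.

Estimated true score = 0.630*128 + (1 − 0.630)*113 ≈ 122.450
SE_est = 13.300·√[r(1 − r)] ≈ 6.421
95% CI: 122.450 ± 12.586 ≈ (109.864, 135.036)

[109.86, 135.04]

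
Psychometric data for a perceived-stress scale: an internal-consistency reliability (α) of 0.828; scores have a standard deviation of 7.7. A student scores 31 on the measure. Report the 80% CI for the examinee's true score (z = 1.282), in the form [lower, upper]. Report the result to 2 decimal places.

[26.91, 35.09]

SEM = 7.70000·√(1 − 0.82800) ≈ 3.19341
Margin = 1.282 · 3.19341 ≈ 4.09395
CI = 31 ± 4.09395 → [26.90605, 35.09395]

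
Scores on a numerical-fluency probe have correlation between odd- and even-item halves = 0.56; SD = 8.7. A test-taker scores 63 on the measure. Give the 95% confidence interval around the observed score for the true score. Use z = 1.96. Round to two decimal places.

Spearman-Brown: r = 2(0.56) / (1 + 0.56) = 1.12000 / 1.56000 ≈ 0.71795
SEM = 8.70000 * √(1 − 0.71795) = 8.70000 * √0.28205 ≈ 8.70000 * 0.53109 ≈ 4.62044
Margin = 1.96 * 4.62044 ≈ 9.05606
Interval: (53.94394, 72.05606)

[53.94, 72.06]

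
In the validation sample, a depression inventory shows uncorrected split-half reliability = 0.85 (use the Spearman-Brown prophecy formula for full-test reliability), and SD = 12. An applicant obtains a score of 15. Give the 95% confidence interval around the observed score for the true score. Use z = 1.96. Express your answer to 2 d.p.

r_full = 2·0.85 / (1 + 0.85) ≈ 0.9189
SEM = 12.0000 × √(1 − 0.9189) = 12.0000 × √0.0811 ≈ 12.0000 × 0.2847 ≈ 3.4170
Half-width = 1.96×3.4170 ≈ 6.6973
95% CI: 15 ± 6.6973 = [8.3027, 21.6973]

[8.30, 21.70]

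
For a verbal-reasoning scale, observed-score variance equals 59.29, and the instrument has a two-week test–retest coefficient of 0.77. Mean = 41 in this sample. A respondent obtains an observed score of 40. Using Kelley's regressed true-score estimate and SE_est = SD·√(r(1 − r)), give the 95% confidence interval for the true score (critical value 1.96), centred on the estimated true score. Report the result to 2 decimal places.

[33.88, 46.58]

SD = √59.29 = 7.700
T̂ = 0.770(40) + 0.230(41) ≃ 40.230
SE_est = SD × √(r(1 − r)) = 7.700 × √0.177 ≃ 7.700 × 0.421 ≃ 3.240
95% CI: 40.230 ± 6.351 ≃ (33.879, 46.581)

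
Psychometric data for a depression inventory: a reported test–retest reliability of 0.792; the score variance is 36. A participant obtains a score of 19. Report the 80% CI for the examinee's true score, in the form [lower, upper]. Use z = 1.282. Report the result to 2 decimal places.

SD = √36 = 6.000
The standard error of measurement is 6.000·√(1 − 0.792) ≈ 6.000·0.456 ≈ 2.736.
1.282 · SEM ≈ 3.508
CI = 19 ± 3.508 → [15.492, 22.508]

[15.49, 22.51]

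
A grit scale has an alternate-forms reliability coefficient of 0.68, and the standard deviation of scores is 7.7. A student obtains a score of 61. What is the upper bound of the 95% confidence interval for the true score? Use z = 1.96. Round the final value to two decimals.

SEM = 7.70000 · √(1 − 0.68000) = 7.70000 · √0.32000 ≈ 7.70000 · 0.56569 ≈ 4.35578
Margin = 1.96 · 4.35578 ≈ 8.53732
Upper limit = 61 + 8.53732 ≈ 69.53732

69.54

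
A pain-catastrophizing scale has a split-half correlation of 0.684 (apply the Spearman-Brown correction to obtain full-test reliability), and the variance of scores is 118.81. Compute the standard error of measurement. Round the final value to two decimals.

SD = √118.81 ≈ 10.900
r_full = 2·0.684 / (1 + 0.684) ≈ 0.812
SEM = 10.900 * √(1 − 0.812) = 10.900 * √0.188 ≈ 10.900 * 0.433 ≈ 4.722

4.72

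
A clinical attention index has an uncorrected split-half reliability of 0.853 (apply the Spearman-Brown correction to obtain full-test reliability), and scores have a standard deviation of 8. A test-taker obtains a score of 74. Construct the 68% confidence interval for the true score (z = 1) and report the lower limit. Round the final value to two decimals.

71.75

Spearman-Brown: r = 2(0.853) / (1 + 0.853) = 1.70600 / 1.85300 ≈ 0.92067
SEM = 8.00000 * √(1 − 0.92067) = 8.00000 * √0.07933 ≈ 8.00000 * 0.28166 ≈ 2.25326
Margin = 1 * 2.25326 ≈ 2.25326
Lower bound: 74 − 2.25326 = 71.74674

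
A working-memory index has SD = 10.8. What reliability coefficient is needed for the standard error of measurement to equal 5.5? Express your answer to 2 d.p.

Required reliability = 1 − (SEM/SD)² = 1 − 0.259 ≈ 0.741

0.74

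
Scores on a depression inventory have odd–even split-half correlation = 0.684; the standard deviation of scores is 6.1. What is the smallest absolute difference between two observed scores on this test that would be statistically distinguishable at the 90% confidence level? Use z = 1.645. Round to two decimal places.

6.15

Full-length reliability (Spearman-Brown) = 2(0.684)/(1+0.684) ≈ 0.812
SEM = 6.100 · √(1 − 0.812) = 6.100 · √0.188 ≈ 6.100 · 0.433 ≈ 2.642
Standard error of the difference = 2.642·√2 ≈ 3.737
Smallest detectable difference = 1.645·3.737 ≈ 6.147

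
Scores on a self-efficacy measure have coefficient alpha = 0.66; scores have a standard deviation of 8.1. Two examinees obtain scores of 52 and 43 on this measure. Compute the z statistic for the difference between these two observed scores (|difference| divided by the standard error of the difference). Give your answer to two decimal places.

1.35

SEM = 8.100 * √(1 − 0.660) = 8.100 * √0.340 ≈ 8.100 * 0.583 ≈ 4.723
Standard error of the difference = 4.723·√2 ≈ 6.679
z = 9 / 6.679 ≈ 1.347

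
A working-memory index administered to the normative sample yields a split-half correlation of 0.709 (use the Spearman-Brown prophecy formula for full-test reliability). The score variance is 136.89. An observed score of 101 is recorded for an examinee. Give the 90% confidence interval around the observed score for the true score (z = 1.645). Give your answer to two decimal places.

[93.06, 108.94]

σ = 136.89^(1/2) = 11.70000
r_full = 2·0.709 / (1 + 0.709) ≈ 0.82972
SEM = 11.70000·√(1 − 0.82972) ≈ 4.82793
1.645 · SEM ≈ 7.94195
Interval: (93.05805, 108.94195)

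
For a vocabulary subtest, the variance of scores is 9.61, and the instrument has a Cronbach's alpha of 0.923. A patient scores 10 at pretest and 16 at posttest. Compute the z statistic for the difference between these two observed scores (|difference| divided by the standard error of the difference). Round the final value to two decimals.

SD = √9.61 = 3.10000
The standard error of measurement is 3.10000*√(1 − 0.92300) ≈ 3.10000*0.27749 ≈ 0.86022.
SE_diff = SEM * √2 ≈ 0.86022 * 1.41421 ≈ 1.21653
z = 6 / 1.21653 ≈ 4.93207

4.93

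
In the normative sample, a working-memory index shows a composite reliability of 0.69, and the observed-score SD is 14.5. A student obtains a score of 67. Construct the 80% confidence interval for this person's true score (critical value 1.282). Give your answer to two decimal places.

[56.65, 77.35]

The standard error of measurement is 14.50000×√(1 − 0.69000) ≃ 14.50000×0.55678 ≃ 8.07326.
Margin = 1.282 × 8.07326 ≃ 10.34992
Interval: (56.65008, 77.34992)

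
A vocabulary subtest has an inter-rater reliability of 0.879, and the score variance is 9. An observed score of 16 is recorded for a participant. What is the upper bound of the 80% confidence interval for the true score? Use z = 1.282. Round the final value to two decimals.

SD = √9 ≈ 3.0000
SEM = 3.0000 · √(1 − 0.8790) = 3.0000 · √0.1210 ≈ 3.0000 · 0.3479 ≈ 1.0436
1.282 · SEM ≈ 1.3378
Upper bound: 16 + 1.3378 = 17.3378

17.34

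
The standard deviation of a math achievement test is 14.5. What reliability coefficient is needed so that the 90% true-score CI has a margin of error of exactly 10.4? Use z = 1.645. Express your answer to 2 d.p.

0.81

Required SEM = 10.4 / 1.645 ≈ 6.32219
Required reliability = 1 − (SEM/SD)² = 1 − 0.19011 ≈ 0.80989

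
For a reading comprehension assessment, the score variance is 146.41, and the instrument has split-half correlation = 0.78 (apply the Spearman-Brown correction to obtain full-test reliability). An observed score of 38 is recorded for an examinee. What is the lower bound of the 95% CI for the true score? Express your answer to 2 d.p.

29.66

SD = √146.41 = 12.100
Full-length reliability (Spearman-Brown) = 2(0.78)/(1+0.78) ≃ 0.876
The standard error of measurement is 12.100*√(1 − 0.876) ≃ 12.100*0.352 ≃ 4.254.
Half-width = 1.96*4.254 ≃ 8.338
Lower bound: 38 − 8.338 = 29.662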